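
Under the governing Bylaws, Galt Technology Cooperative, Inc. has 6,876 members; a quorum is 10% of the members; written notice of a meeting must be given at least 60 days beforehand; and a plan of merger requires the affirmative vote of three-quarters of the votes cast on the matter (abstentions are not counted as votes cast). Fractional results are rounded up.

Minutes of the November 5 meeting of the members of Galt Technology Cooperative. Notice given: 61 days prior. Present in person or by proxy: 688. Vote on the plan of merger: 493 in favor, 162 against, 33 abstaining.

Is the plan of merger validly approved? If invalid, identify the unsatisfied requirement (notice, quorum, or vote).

Valid — all requirements satisfied.

Notice: 61 days given; 60 required. Satisfied.
Quorum: 10% of 6,876 = 687.60, rounded up to 688; 688 present. Satisfied.
Vote: requires three-fourths of the votes cast (688 − 33 abstaining = 655); 3/4 of 655 = 491.25, rounded up to 492, so 492 needed; 493 in favor. Satisfied.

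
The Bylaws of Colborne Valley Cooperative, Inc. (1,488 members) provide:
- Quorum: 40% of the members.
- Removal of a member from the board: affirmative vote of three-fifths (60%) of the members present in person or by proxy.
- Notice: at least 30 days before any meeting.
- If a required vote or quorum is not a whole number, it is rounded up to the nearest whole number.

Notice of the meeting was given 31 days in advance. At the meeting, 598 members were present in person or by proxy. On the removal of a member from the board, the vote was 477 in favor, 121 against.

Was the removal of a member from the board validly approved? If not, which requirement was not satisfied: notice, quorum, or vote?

Valid — all requirements satisfied.

Notice: 31 days given; 30 required. Satisfied.
Quorum: 40% of 1,488 = 595.20, rounded up to 596; 598 present. Satisfied.
Vote: requires three-fifths of those present (598); 3/5 of 598 = 358.80, rounded up to 359, so 359 needed; 477 in favor. Satisfied.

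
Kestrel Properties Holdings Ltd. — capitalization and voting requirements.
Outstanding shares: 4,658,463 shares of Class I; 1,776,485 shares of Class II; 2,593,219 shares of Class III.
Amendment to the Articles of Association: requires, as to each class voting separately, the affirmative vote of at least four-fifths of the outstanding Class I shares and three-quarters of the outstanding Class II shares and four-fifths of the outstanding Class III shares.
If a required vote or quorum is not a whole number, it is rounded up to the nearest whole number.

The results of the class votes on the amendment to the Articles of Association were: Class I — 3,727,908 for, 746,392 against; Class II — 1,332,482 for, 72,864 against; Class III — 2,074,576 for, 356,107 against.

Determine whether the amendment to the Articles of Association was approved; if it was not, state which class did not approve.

Approved — every class gave the required vote.

Class I: 4/5 of 4658463 = 3726770.40, rounded up to 3726771; 3,726,771 required, 3,727,908 in favor — approved.
Class II: 3/4 of 1776485 = 1332363.75, rounded up to 1332364; 1,332,364 required, 1,332,482 in favor — approved.
Class III: 4/5 of 2593219 = 2074575.20, rounded up to 2074576; 2,074,576 required, 2,074,576 in favor — approved.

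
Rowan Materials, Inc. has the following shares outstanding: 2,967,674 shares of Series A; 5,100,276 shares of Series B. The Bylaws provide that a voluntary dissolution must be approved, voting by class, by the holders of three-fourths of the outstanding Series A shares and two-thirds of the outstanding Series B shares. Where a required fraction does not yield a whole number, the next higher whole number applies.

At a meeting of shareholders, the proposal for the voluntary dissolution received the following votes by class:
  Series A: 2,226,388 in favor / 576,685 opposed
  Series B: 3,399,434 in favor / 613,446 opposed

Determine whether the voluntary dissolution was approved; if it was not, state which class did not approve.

Not approved — the Series B shares did not give the required vote.

Series A: 3/4 of 2967674 = 2225755.50, rounded up to 2225756; 2,225,756 required, 2,226,388 in favor — approved.
Series B: 2/3 of 5100276 = 3400184; 3,400,184 required, 3,399,434 in favor — not approved.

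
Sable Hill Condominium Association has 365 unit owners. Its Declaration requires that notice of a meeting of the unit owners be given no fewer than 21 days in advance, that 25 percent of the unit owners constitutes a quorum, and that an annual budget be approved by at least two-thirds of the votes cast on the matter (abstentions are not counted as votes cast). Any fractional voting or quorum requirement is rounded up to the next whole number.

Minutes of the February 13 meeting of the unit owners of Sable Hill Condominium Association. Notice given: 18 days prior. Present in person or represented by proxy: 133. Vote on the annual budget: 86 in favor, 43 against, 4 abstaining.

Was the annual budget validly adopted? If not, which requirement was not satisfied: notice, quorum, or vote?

Notice: 18 days given; 21 required. Not satisfied.
Quorum: 25% of 365 = 91.25, rounded up to 92; 133 present. Satisfied.
Vote: requires two-thirds of the votes cast (133 − 4 abstaining = 129); 2/3 of 129 = 86, so 86 needed; 86 in favor. Satisfied.

Invalid — notice requirement not satisfied.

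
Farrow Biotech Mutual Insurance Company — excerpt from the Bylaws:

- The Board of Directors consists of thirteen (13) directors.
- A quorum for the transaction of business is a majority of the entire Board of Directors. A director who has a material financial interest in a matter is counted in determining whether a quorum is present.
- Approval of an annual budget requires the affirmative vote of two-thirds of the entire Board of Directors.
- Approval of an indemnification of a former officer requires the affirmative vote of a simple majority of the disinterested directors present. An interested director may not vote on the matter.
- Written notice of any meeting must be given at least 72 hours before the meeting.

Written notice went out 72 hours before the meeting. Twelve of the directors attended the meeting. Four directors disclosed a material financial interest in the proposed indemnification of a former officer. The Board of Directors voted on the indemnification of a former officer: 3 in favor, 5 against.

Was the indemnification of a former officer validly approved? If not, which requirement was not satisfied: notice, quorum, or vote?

Invalid — vote requirement not satisfied.

Notice: 72 hours given; 72 required (72 ≥ 72). Satisfied.
Quorum: 12 present (interested directors count toward quorum); quorum is 7. Satisfied.
Vote: the indemnification of a former officer requires a majority of the disinterested directors present (12 − 4 = 8). A majority of 8 is 5, so 5 affirmative votes are needed; 3 voted in favor. Not satisfied.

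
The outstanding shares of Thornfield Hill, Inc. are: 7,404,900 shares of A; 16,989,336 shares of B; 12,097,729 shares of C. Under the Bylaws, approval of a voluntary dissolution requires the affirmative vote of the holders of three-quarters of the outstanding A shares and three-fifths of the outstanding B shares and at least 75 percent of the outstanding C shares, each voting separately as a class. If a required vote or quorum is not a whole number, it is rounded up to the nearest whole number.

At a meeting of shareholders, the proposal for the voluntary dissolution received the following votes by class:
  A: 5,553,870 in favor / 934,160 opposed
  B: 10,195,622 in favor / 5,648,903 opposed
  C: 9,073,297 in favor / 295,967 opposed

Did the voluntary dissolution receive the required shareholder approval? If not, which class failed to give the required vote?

Approved — every class gave the required vote.

A: 3/4 of 7404900 = 5553675; 5,553,675 required, 5,553,870 in favor — approved.
B: 3/5 of 16989336 = 10193601.60, rounded up to 10193602; 10,193,602 required, 10,195,622 in favor — approved.
C: 3/4 of 12097729 = 9073296.75, rounded up to 9073297; 9,073,297 required, 9,073,297 in favor — approved.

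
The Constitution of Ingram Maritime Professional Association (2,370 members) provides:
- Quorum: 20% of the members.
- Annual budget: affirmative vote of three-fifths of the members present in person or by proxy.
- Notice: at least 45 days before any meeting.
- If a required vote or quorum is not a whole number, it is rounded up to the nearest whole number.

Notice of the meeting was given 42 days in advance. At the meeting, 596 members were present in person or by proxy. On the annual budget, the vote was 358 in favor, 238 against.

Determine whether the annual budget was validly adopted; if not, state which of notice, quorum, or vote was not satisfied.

Invalid — notice requirement not satisfied.

Notice: 42 days given; 45 required. Not satisfied.
Quorum: 20% of 2,370 = 474; 596 present. Satisfied.
Vote: requires three-fifths of those present (596); 3/5 of 596 = 357.60, rounded up to 358, so 358 needed; 358 in favor. Satisfied.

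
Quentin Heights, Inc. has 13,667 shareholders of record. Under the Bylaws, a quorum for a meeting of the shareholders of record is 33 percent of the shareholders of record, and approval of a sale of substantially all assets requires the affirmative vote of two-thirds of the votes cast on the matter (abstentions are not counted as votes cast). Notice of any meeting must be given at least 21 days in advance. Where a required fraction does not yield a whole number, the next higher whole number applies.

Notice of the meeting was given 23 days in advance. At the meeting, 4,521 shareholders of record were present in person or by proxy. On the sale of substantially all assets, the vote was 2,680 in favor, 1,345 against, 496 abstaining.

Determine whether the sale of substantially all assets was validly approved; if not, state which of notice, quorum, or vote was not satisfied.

Notice: 23 days given; 21 required. Satisfied.
Quorum: 33% of 13,667 = 4,510.11, rounded up to 4,511; 4,521 present. Satisfied.
Vote: requires two-thirds of the votes cast (4,521 − 496 abstaining = 4,025); 2/3 of 4025 = 2683.33, rounded up to 2684, so 2,684 needed; 2,680 in favor. Not satisfied.

Invalid — vote requirement not satisfied.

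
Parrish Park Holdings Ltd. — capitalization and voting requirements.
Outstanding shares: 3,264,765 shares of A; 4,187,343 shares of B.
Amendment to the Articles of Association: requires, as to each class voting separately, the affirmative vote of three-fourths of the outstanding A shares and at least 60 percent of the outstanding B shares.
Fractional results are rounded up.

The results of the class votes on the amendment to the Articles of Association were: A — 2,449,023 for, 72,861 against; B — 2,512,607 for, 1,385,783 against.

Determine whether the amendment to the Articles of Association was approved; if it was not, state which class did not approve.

Approved — every class gave the required vote.

A: 3/4 of 3264765 = 2448573.75, rounded up to 2448574; 2,448,574 required, 2,449,023 in favor — approved.
B: 3/5 of 4187343 = 2512405.80, rounded up to 2512406; 2,512,406 required, 2,512,607 in favor — approved.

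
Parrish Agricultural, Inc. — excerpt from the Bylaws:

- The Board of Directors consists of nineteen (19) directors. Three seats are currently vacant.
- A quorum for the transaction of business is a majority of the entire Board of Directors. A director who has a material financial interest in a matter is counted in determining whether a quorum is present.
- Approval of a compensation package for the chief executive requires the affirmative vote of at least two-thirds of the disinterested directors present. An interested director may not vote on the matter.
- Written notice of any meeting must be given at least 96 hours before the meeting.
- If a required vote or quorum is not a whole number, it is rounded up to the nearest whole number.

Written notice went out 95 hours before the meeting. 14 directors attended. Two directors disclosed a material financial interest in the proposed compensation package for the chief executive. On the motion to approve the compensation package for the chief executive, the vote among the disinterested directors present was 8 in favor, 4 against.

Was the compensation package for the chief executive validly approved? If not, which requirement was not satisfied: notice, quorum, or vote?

Notice: 95 hours given; 96 required (95 < 96). Not satisfied.
Quorum: 14 present (interested directors count toward quorum); quorum is 10. Satisfied.
Vote: the compensation package for the chief executive requires two-thirds of the disinterested directors present (14 − 2 = 12). 2/3 of 12 = 8, so 8 affirmative votes are needed; 8 voted in favor. Satisfied.

Invalid — notice requirement not satisfied.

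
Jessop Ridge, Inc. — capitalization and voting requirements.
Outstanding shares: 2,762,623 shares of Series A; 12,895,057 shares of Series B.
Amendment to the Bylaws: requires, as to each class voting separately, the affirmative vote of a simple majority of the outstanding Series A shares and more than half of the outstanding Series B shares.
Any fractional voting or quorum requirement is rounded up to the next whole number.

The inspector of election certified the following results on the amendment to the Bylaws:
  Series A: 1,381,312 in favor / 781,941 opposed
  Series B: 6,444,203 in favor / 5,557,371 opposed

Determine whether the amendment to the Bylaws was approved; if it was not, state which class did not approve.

Series A: a majority of 2762623 is 1381312; 1,381,312 required, 1,381,312 in favor — approved.
Series B: a majority of 12895057 is 6447529; 6,447,529 required, 6,444,203 in favor — not approved.

Not approved — the Series B shares did not give the required vote.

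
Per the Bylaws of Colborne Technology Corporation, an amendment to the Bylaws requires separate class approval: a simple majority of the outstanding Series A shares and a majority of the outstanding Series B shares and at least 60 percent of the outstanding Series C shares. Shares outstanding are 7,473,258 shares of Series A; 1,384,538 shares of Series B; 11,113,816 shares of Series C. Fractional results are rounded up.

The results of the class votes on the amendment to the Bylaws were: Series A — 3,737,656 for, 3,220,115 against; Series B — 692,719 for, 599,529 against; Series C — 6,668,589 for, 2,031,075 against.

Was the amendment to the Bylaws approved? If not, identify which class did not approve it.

Approved — every class gave the required vote.

Series A: a majority of 7473258 is 3736630; 3,736,630 required, 3,737,656 in favor — approved.
Series B: a majority of 1384538 is 692270; 692,270 required, 692,719 in favor — approved.
Series C: 3/5 of 11113816 = 6668289.60, rounded up to 6668290; 6,668,290 required, 6,668,589 in favor — approved.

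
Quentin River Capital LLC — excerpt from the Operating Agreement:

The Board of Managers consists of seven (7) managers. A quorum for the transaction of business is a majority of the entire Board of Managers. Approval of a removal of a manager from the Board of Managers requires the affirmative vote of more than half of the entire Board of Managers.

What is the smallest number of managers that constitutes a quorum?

4

A majority of 7 is 4.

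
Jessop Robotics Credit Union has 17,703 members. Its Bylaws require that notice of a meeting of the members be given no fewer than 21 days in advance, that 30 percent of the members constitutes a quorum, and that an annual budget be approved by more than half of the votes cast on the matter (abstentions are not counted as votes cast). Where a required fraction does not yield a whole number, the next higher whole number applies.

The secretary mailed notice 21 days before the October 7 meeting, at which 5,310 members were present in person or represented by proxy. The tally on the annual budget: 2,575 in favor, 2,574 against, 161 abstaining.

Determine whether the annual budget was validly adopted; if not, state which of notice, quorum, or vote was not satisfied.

Invalid — quorum requirement not satisfied.

Notice: 21 days given; 21 required. Satisfied.
Quorum: 30% of 17,703 = 5,310.90, rounded up to 5,311; 5,310 present. Not satisfied.
Vote: requires a majority of the votes cast (5,310 − 161 abstaining = 5,149); a majority of 5149 is 2575, so 2,575 needed; 2,575 in favor. Satisfied.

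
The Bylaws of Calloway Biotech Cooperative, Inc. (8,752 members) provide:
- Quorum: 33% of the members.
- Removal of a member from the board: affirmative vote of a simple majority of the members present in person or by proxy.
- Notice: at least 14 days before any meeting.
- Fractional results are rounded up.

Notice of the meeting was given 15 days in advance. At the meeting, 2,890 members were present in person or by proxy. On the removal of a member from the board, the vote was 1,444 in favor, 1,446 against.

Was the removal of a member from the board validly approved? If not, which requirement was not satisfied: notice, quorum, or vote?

Notice: 15 days given; 14 required. Satisfied.
Quorum: 33% of 8,752 = 2,888.16, rounded up to 2,889; 2,890 present. Satisfied.
Vote: requires a majority of those present (2,890); a majority of 2890 is 1446, so 1,446 needed; 1,444 in favor. Not satisfied.

Invalid — vote requirement not satisfied.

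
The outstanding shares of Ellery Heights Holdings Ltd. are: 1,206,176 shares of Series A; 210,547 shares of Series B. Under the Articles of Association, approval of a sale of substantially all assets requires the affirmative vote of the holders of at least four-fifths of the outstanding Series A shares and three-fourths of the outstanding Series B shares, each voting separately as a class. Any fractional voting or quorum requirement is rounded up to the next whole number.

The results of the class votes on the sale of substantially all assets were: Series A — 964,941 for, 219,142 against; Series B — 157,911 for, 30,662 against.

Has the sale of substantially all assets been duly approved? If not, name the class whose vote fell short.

Series A: 4/5 of 1206176 = 964940.80, rounded up to 964941; 964,941 required, 964,941 in favor — approved.
Series B: 3/4 of 210547 = 157910.25, rounded up to 157911; 157,911 required, 157,911 in favor — approved.

Approved — every class gave the required vote.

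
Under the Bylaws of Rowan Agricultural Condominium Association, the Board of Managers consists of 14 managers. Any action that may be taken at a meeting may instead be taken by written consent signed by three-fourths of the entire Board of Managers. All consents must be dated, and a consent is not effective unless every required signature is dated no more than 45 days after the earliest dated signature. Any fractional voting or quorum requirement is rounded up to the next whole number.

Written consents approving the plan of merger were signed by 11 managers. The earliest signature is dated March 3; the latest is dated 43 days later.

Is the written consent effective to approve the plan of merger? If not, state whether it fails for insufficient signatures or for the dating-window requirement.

Effective — both the signature and dating-window requirements are satisfied.

Signatures required: three-fourths of 14 — 3/4 of 14 = 10.50, rounded up to 11, so 11 needed; 11 signed. Sufficient.
Dating window: the latest signature is 43 days after the earliest; the limit is 45 days. Within the window.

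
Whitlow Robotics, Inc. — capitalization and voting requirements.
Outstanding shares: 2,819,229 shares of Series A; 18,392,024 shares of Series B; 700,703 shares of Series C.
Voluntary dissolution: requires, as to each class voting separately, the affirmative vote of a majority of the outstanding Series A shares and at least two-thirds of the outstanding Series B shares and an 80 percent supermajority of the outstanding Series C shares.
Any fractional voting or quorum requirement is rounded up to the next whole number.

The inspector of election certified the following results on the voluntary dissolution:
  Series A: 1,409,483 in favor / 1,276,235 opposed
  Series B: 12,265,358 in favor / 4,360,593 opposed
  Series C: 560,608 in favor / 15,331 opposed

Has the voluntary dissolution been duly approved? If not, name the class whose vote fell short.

Series A: a majority of 2819229 is 1409615; 1,409,615 required, 1,409,483 in favor — not approved.
Series B: 2/3 of 18392024 = 12261349.33, rounded up to 12261350; 12,261,350 required, 12,265,358 in favor — approved.
Series C: 4/5 of 700703 = 560562.40, rounded up to 560563; 560,563 required, 560,608 in favor — approved.

Not approved — the Series A shares did not give the required vote.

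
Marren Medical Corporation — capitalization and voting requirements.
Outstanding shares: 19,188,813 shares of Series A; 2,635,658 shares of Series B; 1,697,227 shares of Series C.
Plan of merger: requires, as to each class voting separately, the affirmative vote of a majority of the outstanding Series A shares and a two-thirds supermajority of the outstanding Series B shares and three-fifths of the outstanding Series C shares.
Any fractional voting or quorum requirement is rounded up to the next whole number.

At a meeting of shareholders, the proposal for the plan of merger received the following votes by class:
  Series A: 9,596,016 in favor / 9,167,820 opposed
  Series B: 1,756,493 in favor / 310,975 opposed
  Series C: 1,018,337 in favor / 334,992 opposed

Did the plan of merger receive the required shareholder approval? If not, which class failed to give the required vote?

Not approved — the Series B shares did not give the required vote.

Series A: a majority of 19188813 is 9594407; 9,594,407 required, 9,596,016 in favor — approved.
Series B: 2/3 of 2635658 = 1757105.33, rounded up to 1757106; 1,757,106 required, 1,756,493 in favor — not approved.
Series C: 3/5 of 1697227 = 1018336.20, rounded up to 1018337; 1,018,337 required, 1,018,337 in favor — approved.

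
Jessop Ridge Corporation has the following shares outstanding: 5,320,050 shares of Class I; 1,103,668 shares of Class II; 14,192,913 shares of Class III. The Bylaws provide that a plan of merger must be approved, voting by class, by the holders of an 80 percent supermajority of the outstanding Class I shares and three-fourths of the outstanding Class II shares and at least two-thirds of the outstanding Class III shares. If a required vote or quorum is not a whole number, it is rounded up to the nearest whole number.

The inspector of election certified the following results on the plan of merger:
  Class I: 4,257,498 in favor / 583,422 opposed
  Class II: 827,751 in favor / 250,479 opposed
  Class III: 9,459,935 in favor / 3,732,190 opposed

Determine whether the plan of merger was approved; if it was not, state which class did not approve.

Not approved — the Class III shares did not give the required vote.

Class I: 4/5 of 5320050 = 4256040; 4,256,040 required, 4,257,498 in favor — approved.
Class II: 3/4 of 1103668 = 827751; 827,751 required, 827,751 in favor — approved.
Class III: 2/3 of 14192913 = 9461942; 9,461,942 required, 9,459,935 in favor — not approved.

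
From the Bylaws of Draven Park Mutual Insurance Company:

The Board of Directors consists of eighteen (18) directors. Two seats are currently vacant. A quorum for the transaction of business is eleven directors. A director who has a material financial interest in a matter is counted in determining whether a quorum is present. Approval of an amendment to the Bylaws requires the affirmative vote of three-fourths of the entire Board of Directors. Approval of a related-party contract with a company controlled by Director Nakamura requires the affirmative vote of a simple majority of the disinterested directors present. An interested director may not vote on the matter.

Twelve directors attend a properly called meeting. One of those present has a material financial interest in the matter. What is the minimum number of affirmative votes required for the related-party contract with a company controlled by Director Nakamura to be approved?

6

The related-party contract with a company controlled by Director Nakamura requires a majority of the disinterested directors present (12 − 1 = 11).
A majority of 11 is 6.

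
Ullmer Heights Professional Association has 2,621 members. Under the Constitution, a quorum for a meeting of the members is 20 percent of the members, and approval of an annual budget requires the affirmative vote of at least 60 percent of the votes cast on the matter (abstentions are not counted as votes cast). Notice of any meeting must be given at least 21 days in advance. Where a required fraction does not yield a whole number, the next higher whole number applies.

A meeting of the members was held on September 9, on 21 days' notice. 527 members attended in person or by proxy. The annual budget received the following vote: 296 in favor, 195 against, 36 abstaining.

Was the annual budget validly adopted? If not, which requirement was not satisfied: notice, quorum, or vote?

Notice: 21 days given; 21 required. Satisfied.
Quorum: 20% of 2,621 = 524.20, rounded up to 525; 527 present. Satisfied.
Vote: requires three-fifths of the votes cast (527 − 36 abstaining = 491); 3/5 of 491 = 294.60, rounded up to 295, so 295 needed; 296 in favor. Satisfied.

Valid — all requirements satisfied.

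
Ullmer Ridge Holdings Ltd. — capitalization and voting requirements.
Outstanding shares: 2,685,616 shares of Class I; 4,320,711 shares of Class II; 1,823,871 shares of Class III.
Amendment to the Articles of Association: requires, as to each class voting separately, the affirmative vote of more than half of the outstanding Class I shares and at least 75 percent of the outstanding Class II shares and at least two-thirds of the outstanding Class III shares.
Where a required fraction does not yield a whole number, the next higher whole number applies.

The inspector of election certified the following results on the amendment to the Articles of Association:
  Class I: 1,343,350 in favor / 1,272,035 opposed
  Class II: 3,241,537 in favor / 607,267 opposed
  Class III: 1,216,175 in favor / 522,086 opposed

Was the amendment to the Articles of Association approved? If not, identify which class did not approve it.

Approved — every class gave the required vote.

Class I: a majority of 2685616 is 1342809; 1,342,809 required, 1,343,350 in favor — approved.
Class II: 3/4 of 4320711 = 3240533.25, rounded up to 3240534; 3,240,534 required, 3,241,537 in favor — approved.
Class III: 2/3 of 1823871 = 1215914; 1,215,914 required, 1,216,175 in favor — approved.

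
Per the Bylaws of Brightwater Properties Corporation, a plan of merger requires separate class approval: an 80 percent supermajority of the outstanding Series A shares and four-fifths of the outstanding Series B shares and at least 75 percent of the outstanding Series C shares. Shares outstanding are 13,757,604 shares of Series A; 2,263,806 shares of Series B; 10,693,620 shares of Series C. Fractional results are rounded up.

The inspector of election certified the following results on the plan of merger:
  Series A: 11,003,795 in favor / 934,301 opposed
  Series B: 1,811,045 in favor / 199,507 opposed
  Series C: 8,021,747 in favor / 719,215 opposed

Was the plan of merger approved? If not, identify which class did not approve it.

Series A: 4/5 of 13757604 = 11006083.20, rounded up to 11006084; 11,006,084 required, 11,003,795 in favor — not approved.
Series B: 4/5 of 2263806 = 1811044.80, rounded up to 1811045; 1,811,045 required, 1,811,045 in favor — approved.
Series C: 3/4 of 10693620 = 8020215; 8,020,215 required, 8,021,747 in favor — approved.

Not approved — the Series A shares did not give the required vote.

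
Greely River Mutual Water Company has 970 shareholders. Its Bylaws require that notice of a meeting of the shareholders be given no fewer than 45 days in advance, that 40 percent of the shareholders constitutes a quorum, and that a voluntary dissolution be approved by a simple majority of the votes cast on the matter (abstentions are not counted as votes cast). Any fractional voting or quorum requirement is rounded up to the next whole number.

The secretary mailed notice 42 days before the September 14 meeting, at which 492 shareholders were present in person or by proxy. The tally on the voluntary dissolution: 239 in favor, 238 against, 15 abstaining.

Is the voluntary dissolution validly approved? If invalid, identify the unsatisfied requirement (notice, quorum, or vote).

Notice: 42 days given; 45 required. Not satisfied.
Quorum: 40% of 970 = 388; 492 present. Satisfied.
Vote: requires a majority of the votes cast (492 − 15 abstaining = 477); a majority of 477 is 239, so 239 needed; 239 in favor. Satisfied.

Invalid — notice requirement not satisfied.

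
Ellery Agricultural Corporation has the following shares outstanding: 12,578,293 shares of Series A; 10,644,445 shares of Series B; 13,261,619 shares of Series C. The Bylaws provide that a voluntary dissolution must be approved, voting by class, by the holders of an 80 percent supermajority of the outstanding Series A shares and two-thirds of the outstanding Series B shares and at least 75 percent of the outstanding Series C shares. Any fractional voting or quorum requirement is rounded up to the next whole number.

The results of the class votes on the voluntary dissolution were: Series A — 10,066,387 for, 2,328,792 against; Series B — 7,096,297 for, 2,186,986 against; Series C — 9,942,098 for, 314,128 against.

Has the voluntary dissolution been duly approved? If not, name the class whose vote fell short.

Series A: 4/5 of 12578293 = 10062634.40, rounded up to 10062635; 10,062,635 required, 10,066,387 in favor — approved.
Series B: 2/3 of 10644445 = 7096296.67, rounded up to 7096297; 7,096,297 required, 7,096,297 in favor — approved.
Series C: 3/4 of 13261619 = 9946214.25, rounded up to 9946215; 9,946,215 required, 9,942,098 in favor — not approved.

Not approved — the Series C shares did not give the required vote.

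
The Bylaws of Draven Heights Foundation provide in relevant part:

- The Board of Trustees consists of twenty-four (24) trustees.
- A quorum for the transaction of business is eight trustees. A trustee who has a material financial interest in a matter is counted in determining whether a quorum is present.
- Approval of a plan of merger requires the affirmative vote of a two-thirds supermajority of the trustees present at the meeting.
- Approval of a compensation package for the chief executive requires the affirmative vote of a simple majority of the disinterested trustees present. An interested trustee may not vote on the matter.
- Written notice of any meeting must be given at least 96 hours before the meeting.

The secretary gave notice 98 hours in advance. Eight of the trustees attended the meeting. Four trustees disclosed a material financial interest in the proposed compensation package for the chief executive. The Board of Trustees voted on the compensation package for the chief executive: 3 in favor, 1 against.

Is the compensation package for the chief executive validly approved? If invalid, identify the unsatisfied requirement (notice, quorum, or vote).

Valid — all requirements satisfied.

Notice: 98 hours given; 96 required (98 ≥ 96). Satisfied.
Quorum: 8 present (interested trustees count toward quorum); quorum is 8. Satisfied.
Vote: the compensation package for the chief executive requires a majority of the disinterested trustees present (8 − 4 = 4). A majority of 4 is 3, so 3 affirmative votes are needed; 3 voted in favor. Satisfied.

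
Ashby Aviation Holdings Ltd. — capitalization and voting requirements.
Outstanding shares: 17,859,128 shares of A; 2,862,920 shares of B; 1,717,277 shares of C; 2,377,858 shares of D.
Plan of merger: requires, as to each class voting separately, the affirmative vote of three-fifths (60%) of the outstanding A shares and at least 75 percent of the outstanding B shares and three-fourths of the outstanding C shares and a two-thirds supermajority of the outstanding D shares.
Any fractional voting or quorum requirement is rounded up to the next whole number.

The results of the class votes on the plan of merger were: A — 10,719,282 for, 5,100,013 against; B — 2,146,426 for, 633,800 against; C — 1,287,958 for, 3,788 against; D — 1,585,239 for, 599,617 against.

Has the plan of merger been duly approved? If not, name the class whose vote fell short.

A: 3/5 of 17859128 = 10715476.80, rounded up to 10715477; 10,715,477 required, 10,719,282 in favor — approved.
B: 3/4 of 2862920 = 2147190; 2,147,190 required, 2,146,426 in favor — not approved.
C: 3/4 of 1717277 = 1287957.75, rounded up to 1287958; 1,287,958 required, 1,287,958 in favor — approved.
D: 2/3 of 2377858 = 1585238.67, rounded up to 1585239; 1,585,239 required, 1,585,239 in favor — approved.

Not approved — the B shares did not give the required vote.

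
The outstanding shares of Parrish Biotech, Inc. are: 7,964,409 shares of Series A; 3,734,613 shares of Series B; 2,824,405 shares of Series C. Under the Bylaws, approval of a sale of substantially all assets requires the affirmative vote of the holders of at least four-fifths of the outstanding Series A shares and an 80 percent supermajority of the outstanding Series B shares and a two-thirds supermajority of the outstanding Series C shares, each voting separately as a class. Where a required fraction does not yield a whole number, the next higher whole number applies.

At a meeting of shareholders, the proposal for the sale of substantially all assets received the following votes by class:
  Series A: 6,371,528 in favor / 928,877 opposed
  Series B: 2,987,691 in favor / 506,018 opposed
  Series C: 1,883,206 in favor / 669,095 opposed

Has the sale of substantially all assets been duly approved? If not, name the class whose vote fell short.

Series A: 4/5 of 7964409 = 6371527.20, rounded up to 6371528; 6,371,528 required, 6,371,528 in favor — approved.
Series B: 4/5 of 3734613 = 2987690.40, rounded up to 2987691; 2,987,691 required, 2,987,691 in favor — approved.
Series C: 2/3 of 2824405 = 1882936.67, rounded up to 1882937; 1,882,937 required, 1,883,206 in favor — approved.

Approved — every class gave the required vote.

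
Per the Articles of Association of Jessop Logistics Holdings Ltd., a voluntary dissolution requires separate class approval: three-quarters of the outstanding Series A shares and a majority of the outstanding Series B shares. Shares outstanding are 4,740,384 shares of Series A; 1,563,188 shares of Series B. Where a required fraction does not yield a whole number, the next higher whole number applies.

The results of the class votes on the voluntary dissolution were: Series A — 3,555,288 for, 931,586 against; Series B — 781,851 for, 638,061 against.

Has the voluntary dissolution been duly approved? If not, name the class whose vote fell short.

Series A: 3/4 of 4740384 = 3555288; 3,555,288 required, 3,555,288 in favor — approved.
Series B: a majority of 1563188 is 781595; 781,595 required, 781,851 in favor — approved.

Approved — every class gave the required vote.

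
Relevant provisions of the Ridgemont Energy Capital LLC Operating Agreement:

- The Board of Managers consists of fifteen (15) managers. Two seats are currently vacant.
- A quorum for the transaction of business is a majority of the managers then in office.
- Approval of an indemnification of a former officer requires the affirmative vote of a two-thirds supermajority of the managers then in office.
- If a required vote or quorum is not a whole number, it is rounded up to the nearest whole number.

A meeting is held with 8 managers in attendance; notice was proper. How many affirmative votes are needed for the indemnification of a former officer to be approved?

9

The indemnification of a former officer requires two-thirds of the managers then in office (13).
2/3 of 13 = 8.67, rounded up to 9.
(Only 8 can vote, so the indemnification of a former officer cannot pass at this meeting, but the required vote is still 9.)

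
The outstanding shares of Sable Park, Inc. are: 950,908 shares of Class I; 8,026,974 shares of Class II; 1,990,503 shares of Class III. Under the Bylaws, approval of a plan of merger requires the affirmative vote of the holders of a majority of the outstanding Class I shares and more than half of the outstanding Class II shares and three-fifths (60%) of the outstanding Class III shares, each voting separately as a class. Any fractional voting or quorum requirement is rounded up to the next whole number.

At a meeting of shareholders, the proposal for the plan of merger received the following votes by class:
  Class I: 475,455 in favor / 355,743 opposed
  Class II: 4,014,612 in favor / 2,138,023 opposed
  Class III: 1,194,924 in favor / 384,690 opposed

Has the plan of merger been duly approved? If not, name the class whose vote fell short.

Class I: a majority of 950908 is 475455; 475,455 required, 475,455 in favor — approved.
Class II: a majority of 8026974 is 4013488; 4,013,488 required, 4,014,612 in favor — approved.
Class III: 3/5 of 1990503 = 1194301.80, rounded up to 1194302; 1,194,302 required, 1,194,924 in favor — approved.

Approved — every class gave the required vote.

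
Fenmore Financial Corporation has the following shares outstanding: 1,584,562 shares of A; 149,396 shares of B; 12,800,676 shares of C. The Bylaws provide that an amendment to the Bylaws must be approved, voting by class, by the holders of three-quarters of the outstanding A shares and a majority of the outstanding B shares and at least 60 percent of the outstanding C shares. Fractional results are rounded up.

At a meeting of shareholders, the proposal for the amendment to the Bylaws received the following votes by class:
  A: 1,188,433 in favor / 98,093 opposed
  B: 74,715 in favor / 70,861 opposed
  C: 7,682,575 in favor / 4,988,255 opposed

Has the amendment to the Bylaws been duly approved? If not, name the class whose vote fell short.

A: 3/4 of 1584562 = 1188421.50, rounded up to 1188422; 1,188,422 required, 1,188,433 in favor — approved.
B: a majority of 149396 is 74699; 74,699 required, 74,715 in favor — approved.
C: 3/5 of 12800676 = 7680405.60, rounded up to 7680406; 7,680,406 required, 7,682,575 in favor — approved.

Approved — every class gave the required vote.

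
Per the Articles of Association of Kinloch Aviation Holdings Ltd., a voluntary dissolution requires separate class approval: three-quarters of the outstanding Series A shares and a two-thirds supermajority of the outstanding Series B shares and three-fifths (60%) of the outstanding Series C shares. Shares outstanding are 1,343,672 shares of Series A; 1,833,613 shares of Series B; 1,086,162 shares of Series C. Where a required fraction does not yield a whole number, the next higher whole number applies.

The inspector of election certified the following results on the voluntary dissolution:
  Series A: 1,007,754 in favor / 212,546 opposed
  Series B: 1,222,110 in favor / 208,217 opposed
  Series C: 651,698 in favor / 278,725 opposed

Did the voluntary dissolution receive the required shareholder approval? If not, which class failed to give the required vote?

Series A: 3/4 of 1343672 = 1007754; 1,007,754 required, 1,007,754 in favor — approved.
Series B: 2/3 of 1833613 = 1222408.67, rounded up to 1222409; 1,222,409 required, 1,222,110 in favor — not approved.
Series C: 3/5 of 1086162 = 651697.20, rounded up to 651698; 651,698 required, 651,698 in favor — approved.

Not approved — the Series B shares did not give the required vote.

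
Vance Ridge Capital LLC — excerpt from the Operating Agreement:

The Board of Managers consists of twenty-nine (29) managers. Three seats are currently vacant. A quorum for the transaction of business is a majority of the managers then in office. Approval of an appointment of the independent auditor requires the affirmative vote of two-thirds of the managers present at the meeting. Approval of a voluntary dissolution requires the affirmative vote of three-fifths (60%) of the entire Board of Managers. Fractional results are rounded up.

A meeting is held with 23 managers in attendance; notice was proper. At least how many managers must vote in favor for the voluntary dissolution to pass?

The voluntary dissolution requires three-fifths of the entire Board of Managers (29).
3/5 of 29 = 17.40, rounded up to 18.

18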